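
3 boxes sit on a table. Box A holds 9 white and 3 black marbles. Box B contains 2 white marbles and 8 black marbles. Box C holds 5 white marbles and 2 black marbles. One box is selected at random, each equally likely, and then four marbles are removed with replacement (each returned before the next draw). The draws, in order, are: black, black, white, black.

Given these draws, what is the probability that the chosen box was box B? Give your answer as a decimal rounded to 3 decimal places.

0.783

For each hypothesis, P(data | H) works out to: P(data | box A) = (3/12)(3/12)(9/12)(3/12) = 0.011719; P(data | box B) = (8/10)(8/10)(2/10)(8/10) = 0.1024; P(data | box C) = (2/7)(2/7)(5/7)(2/7) = 0.01666.
Weighting by the prior gives 1/3 · 0.011719 = 0.0039062, 1/3 · 0.1024 = 0.034133, 1/3 · 0.01666 = 0.0055532; with total 0.043593.
Hence P(box B | data) = (0.034133) / (0.043593) = 0.783.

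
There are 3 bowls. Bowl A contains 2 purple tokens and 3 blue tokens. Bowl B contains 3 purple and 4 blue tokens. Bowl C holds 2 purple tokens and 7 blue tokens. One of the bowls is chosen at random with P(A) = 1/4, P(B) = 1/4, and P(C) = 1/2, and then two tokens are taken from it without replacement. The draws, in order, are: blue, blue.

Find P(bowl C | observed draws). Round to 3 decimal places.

Under each hypothesis, the probability of the observed sequence is: P(data | bowl A) = (3/5)(2/4) = 3/10; P(data | bowl B) = (4/7)(3/6) = 2/7; P(data | bowl C) = (7/9)(6/8) = 7/12.
Multiplying each by its prior: 1/4 · 3/10 = 3/40, 1/4 · 2/7 = 1/14, 1/2 · 7/12 = 7/24; these sum to 46/105.
Hence P(bowl C | data) = (7/24) / (46/105) = 245/368.

0.666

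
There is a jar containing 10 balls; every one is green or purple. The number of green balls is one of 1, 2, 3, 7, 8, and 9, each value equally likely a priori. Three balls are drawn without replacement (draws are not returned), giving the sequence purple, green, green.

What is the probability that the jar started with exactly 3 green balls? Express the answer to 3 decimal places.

For each hypothesis, P(data | H) works out to: P(data | r = 1) = (9/10)(1/9)(0/8) = 0; P(data | r = 2) = (8/10)(2/9)(1/8) = 1/45; P(data | r = 3) = (7/10)(3/9)(2/8) = 7/120; P(data | r = 7) = (3/10)(7/9)(6/8) = 7/40; P(data | r = 8) = (2/10)(8/9)(7/8) = 7/45; P(data | r = 9) = (1/10)(9/9)(8/8) = 1/10.
The prior-weighted likelihoods are 1/6 · 0 = 0, 1/6 · 1/45 = 1/270, 1/6 · 7/120 = 7/720, 1/6 · 7/40 = 7/240, 1/6 · 7/45 = 7/270, 1/6 · 1/10 = 1/60; with total 23/270.
By Bayes' rule, P(r = 3 | data) = (7/720) / (23/270) = 21/184.

0.114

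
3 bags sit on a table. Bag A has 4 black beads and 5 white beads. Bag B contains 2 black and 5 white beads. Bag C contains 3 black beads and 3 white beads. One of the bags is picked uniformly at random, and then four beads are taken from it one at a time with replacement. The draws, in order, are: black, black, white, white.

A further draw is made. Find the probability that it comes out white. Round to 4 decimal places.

The likelihood of the observed sequence under each hypothesis: P(data | bag A) = (4/9)(4/9)(5/9)(5/9) = 0.060966; P(data | bag B) = (2/7)(2/7)(5/7)(5/7) = 0.041649; P(data | bag C) = (3/6)(3/6)(3/6)(3/6) = 0.0625.
Weighting by the prior gives 1/3 · 0.060966 = 0.020322, 1/3 · 0.041649 = 0.013883, 1/3 · 0.0625 = 0.020833; summing to 0.055039.
Normalising, the posterior is P(bag A | data) = 0.36923, P(bag B | data) = 0.25224, P(bag C | data) = 0.37852.
The predictive probability is P(white next | data) = (5/9)(0.36923) + (5/7)(0.25224) + (1/2)(0.37852) = 0.57457.

0.5746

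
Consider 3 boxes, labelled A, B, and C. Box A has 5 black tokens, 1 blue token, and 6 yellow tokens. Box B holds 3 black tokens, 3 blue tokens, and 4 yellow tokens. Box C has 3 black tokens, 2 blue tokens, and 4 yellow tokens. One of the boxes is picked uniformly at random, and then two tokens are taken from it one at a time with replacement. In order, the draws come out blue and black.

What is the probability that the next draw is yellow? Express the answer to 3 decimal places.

0.434

Compute the likelihood of the observed sequence for each case: P(data | box A) = (1/12)(5/12) = 0.034722; P(data | box B) = (3/10)(3/10) = 0.09; P(data | box C) = (2/9)(3/9) = 0.074074.
Multiplying each by its prior: 1/3 · 0.034722 = 0.011574, 1/3 · 0.09 = 0.03, 1/3 · 0.074074 = 0.024691; summing to 0.066265.
The posterior is then P(box A | data) = 0.17466, P(box B | data) = 0.45272, P(box C | data) = 0.37261.
So P(yellow next | data) = Σ P(yellow next | H) P(H | data) = (1/2)(0.17466) + (2/5)(0.45272) + (4/9)(0.37261) = 0.43403.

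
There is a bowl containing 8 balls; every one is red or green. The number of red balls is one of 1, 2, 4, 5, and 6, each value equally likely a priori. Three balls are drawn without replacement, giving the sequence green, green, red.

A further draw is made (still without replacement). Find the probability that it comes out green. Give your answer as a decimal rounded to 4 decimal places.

Under each hypothesis, the probability of the observed sequence is: P(data | r = 1) = (7/8)(6/7)(1/6) = 1/8; P(data | r = 2) = (6/8)(5/7)(2/6) = 5/28; P(data | r = 4) = (4/8)(3/7)(4/6) = 1/7; P(data | r = 5) = (3/8)(2/7)(5/6) = 5/56; P(data | r = 6) = (2/8)(1/7)(6/6) = 1/28.
The prior-weighted likelihoods are 1/5 · 1/8 = 1/40, 1/5 · 5/28 = 1/28, 1/5 · 1/7 = 1/35, 1/5 · 5/56 = 1/56, 1/5 · 1/28 = 1/140; these sum to 4/35.
Normalising, the posterior is P(r = 1 | data) = 7/32, P(r = 2 | data) = 5/16, P(r = 4 | data) = 1/4, P(r = 5 | data) = 5/32, P(r = 6 | data) = 1/16.
The predictive probability is P(green next | data) = (1)(7/32) + (4/5)(5/16) + (2/5)(1/4) + (1/5)(5/32) + (0)(1/16) = 3/5.

0.6000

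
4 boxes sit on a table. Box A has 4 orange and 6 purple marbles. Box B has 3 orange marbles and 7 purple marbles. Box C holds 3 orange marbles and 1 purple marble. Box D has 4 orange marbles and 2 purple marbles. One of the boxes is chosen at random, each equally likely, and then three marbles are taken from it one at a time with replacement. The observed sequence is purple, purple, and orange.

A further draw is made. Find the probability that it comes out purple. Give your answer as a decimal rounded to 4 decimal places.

Under each hypothesis, the probability of the observed sequence is: P(data | box A) = (6/10)(6/10)(4/10) = 0.144; P(data | box B) = (7/10)(7/10)(3/10) = 0.147; P(data | box C) = (1/4)(1/4)(3/4) = 0.046875; P(data | box D) = (2/6)(2/6)(4/6) = 0.074074.
Weighting by the prior gives 1/4 · 0.144 = 0.036, 1/4 · 0.147 = 0.03675, 1/4 · 0.046875 = 0.011719, 1/4 · 0.074074 = 0.018519; summing to 0.10299.
The posterior is then P(box A | data) = 0.34956, P(box B | data) = 0.35684, P(box C | data) = 0.11379, P(box D | data) = 0.17981.
The predictive probability is P(purple next | data) = (3/5)(0.34956) + (7/10)(0.35684) + (1/4)(0.11379) + (1/3)(0.17981) = 0.54791.

0.5479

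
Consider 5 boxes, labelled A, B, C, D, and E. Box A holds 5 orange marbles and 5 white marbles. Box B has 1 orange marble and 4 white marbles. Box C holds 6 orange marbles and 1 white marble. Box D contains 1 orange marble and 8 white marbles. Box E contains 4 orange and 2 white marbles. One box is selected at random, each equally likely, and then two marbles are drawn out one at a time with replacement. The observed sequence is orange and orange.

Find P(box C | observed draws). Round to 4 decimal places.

For each hypothesis, P(data | H) works out to: P(data | box A) = (5/10)(5/10) = 0.25; P(data | box B) = (1/5)(1/5) = 0.04; P(data | box C) = (6/7)(6/7) = 0.73469; P(data | box D) = (1/9)(1/9) = 0.012346; P(data | box E) = (4/6)(4/6) = 0.44444.
Weighting by the prior gives 1/5 · 0.25 = 0.05, 1/5 · 0.04 = 0.008, 1/5 · 0.73469 = 0.14694, 1/5 · 0.012346 = 0.0024691, 1/5 · 0.44444 = 0.088889; these sum to 0.2963.
By Bayes' rule, P(box C | data) = (0.14694) / (0.2963) = 0.49592.

0.4959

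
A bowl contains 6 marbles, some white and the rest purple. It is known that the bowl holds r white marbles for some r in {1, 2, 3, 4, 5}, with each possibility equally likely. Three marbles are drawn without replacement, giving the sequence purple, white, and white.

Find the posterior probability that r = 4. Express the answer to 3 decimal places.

Compute the likelihood of the observed sequence for each case: P(data | r = 1) = (5/6)(1/5)(0/4) = 0; P(data | r = 2) = (4/6)(2/5)(1/4) = 1/15; P(data | r = 3) = (3/6)(3/5)(2/4) = 3/20; P(data | r = 4) = (2/6)(4/5)(3/4) = 1/5; P(data | r = 5) = (1/6)(5/5)(4/4) = 1/6.
Multiplying each by its prior: 1/5 · 0 = 0, 1/5 · 1/15 = 1/75, 1/5 · 3/20 = 3/100, 1/5 · 1/5 = 1/25, 1/5 · 1/6 = 1/30; these sum to 7/60.
Hence P(r = 4 | data) = (1/25) / (7/60) = 12/35.

0.343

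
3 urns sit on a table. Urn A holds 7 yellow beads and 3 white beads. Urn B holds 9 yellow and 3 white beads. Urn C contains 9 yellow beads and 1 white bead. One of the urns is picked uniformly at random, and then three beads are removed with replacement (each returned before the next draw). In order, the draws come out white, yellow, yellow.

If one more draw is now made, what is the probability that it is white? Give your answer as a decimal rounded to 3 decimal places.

0.237

The likelihood of the observed sequence under each hypothesis: P(data | urn A) = (3/10)(7/10)(7/10) = 0.147; P(data | urn B) = (3/12)(9/12)(9/12) = 0.14062; P(data | urn C) = (1/10)(9/10)(9/10) = 0.081.
Weighting by the prior gives 1/3 · 0.147 = 0.049, 1/3 · 0.14062 = 0.046875, 1/3 · 0.081 = 0.027; summing to 0.12287.
The posterior is then P(urn A | data) = 0.39878, P(urn B | data) = 0.38149, P(urn C | data) = 0.21974.
So P(white next | data) = Σ P(white next | H) P(H | data) = (3/10)(0.39878) + (1/4)(0.38149) + (1/10)(0.21974) = 0.23698.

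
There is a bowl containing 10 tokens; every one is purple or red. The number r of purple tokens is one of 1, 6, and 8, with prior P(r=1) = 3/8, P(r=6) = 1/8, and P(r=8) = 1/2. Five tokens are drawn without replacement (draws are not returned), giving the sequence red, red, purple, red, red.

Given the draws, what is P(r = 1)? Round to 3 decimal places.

The likelihood of the observed sequence under each hypothesis: P(data | r = 1) = (9/10)(8/9)(1/8)(7/7)(6/6) = 0.1; P(data | r = 6) = (4/10)(3/9)(6/8)(2/7)(1/6) = 0.0047619; P(data | r = 8) = (2/10)(1/9)(8/8)(0/7) = 0.
The prior-weighted likelihoods are 3/8 · 0.1 = 0.0375, 1/8 · 0.0047619 = 0.00059524, 1/2 · 0 = 0; these sum to 0.038095.
Hence P(r = 1 | data) = (0.0375) / (0.038095) = 0.98438.

0.984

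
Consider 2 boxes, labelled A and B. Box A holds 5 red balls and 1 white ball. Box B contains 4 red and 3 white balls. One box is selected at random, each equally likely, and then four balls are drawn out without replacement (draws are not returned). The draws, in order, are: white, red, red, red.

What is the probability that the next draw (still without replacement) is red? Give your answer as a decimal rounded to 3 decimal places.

The likelihood of the observed sequence under each hypothesis: P(data | box A) = (1/6)(5/5)(4/4)(3/3) = 1/6; P(data | box B) = (3/7)(4/6)(3/5)(2/4) = 3/35.
Weighting by the prior gives 1/2 · 1/6 = 1/12, 1/2 · 3/35 = 3/70; these sum to 53/420.
Normalising, the posterior is P(box A | data) = 35/53, P(box B | data) = 18/53.
The predictive probability is P(red next | data) = (1)(35/53) + (1/3)(18/53) = 41/53.

0.774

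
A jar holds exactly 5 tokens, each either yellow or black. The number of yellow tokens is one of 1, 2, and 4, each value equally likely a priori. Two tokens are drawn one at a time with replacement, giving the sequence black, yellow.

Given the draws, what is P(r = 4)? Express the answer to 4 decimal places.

For each hypothesis, P(data | H) works out to: P(data | r = 1) = (4/5)(1/5) = 4/25; P(data | r = 2) = (3/5)(2/5) = 6/25; P(data | r = 4) = (1/5)(4/5) = 4/25.
Multiplying each by its prior: 1/3 · 4/25 = 4/75, 1/3 · 6/25 = 2/25, 1/3 · 4/25 = 4/75; these sum to 14/75.
Hence P(r = 4 | data) = (4/75) / (14/75) = 2/7.

0.2857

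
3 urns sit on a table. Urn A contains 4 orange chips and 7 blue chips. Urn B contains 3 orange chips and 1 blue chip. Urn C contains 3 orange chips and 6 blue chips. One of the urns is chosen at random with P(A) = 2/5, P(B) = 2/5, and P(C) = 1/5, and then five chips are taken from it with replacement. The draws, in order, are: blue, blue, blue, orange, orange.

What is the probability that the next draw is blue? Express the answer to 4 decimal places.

The likelihood of the observed sequence under each hypothesis: P(data | urn A) = (7/11)(7/11)(7/11)(4/11)(4/11) = 0.034076; P(data | urn B) = (1/4)(1/4)(1/4)(3/4)(3/4) = 0.0087891; P(data | urn C) = (6/9)(6/9)(6/9)(3/9)(3/9) = 0.032922.
The prior-weighted likelihoods are 2/5 · 0.034076 = 0.01363, 2/5 · 0.0087891 = 0.0035156, 1/5 · 0.032922 = 0.0065844; with total 0.02373.
Dividing through by the total gives posterior P(urn A | data) = 0.57439, P(urn B | data) = 0.14815, P(urn C | data) = 0.27746.
So P(blue next | data) = Σ P(blue next | H) P(H | data) = (7/11)(0.57439) + (1/4)(0.14815) + (2/3)(0.27746) = 0.58753.

0.5875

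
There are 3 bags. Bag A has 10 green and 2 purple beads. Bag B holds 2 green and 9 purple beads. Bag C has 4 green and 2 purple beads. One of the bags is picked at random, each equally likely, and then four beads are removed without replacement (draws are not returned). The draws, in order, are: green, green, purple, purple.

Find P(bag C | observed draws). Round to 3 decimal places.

For each hypothesis, P(data | H) works out to: P(data | bag A) = (10/12)(9/11)(2/10)(1/9) = 1/66; P(data | bag B) = (2/11)(1/10)(9/9)(8/8) = 1/55; P(data | bag C) = (4/6)(3/5)(2/4)(1/3) = 1/15.
Multiplying each by its prior: 1/3 · 1/66 = 1/198, 1/3 · 1/55 = 1/165, 1/3 · 1/15 = 1/45; summing to 1/30.
So P(bag C | data) = (1/45) / (1/30) = 2/3.

0.667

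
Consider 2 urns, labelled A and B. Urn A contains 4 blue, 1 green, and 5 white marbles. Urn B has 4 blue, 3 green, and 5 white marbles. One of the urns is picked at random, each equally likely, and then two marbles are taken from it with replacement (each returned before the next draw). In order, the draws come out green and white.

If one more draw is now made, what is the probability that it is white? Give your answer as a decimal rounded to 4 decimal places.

0.4437

For each hypothesis, P(data | H) works out to: P(data | urn A) = (1/10)(5/10) = 1/20; P(data | urn B) = (3/12)(5/12) = 5/48.
Multiplying each by its prior: 1/2 · 1/20 = 1/40, 1/2 · 5/48 = 5/96; summing to 37/480.
Dividing through by the total gives posterior P(urn A | data) = 12/37, P(urn B | data) = 25/37.
Averaging over the posterior, P(white next | data) = (1/2)(12/37) + (5/12)(25/37) = 197/444.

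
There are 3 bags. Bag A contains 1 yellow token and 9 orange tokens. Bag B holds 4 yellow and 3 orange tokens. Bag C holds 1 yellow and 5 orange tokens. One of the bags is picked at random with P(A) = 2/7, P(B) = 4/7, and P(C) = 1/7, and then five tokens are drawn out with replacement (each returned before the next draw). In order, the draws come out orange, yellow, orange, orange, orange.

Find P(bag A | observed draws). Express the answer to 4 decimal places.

0.4545

For each hypothesis, P(data | H) works out to: P(data | bag A) = (9/10)(1/10)(9/10)(9/10)(9/10) = 0.06561; P(data | bag B) = (3/7)(4/7)(3/7)(3/7)(3/7) = 0.019278; P(data | bag C) = (5/6)(1/6)(5/6)(5/6)(5/6) = 0.080376.
The prior-weighted likelihoods are 2/7 · 0.06561 = 0.018746, 4/7 · 0.019278 = 0.011016, 1/7 · 0.080376 = 0.011482; with total 0.041244.
Hence P(bag A | data) = (0.018746) / (0.041244) = 0.45451.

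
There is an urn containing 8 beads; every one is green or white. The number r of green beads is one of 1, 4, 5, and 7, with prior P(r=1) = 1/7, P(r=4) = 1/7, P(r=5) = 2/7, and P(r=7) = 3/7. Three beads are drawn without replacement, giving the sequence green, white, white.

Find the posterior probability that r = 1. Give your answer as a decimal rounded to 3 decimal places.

0.280

The likelihood of the observed sequence under each hypothesis: P(data | r = 1) = (1/8)(7/7)(6/6) = 1/8; P(data | r = 4) = (4/8)(4/7)(3/6) = 1/7; P(data | r = 5) = (5/8)(3/7)(2/6) = 5/56; P(data | r = 7) = (7/8)(1/7)(0/6) = 0.
The prior-weighted likelihoods are 1/7 · 1/8 = 1/56, 1/7 · 1/7 = 1/49, 2/7 · 5/56 = 5/196, 3/7 · 0 = 0; these sum to 25/392.
Hence P(r = 1 | data) = (1/56) / (25/392) = 7/25.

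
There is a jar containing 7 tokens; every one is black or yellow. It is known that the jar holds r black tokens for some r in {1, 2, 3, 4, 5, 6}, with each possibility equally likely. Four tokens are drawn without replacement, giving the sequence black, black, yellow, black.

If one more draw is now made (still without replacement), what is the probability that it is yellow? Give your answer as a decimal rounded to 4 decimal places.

Under each hypothesis, the probability of the observed sequence is: P(data | r = 1) = (1/7)(0/6) = 0; P(data | r = 2) = (2/7)(1/6)(5/5)(0/4) = 0; P(data | r = 3) = (3/7)(2/6)(4/5)(1/4) = 1/35; P(data | r = 4) = (4/7)(3/6)(3/5)(2/4) = 3/35; P(data | r = 5) = (5/7)(4/6)(2/5)(3/4) = 1/7; P(data | r = 6) = (6/7)(5/6)(1/5)(4/4) = 1/7.
The prior-weighted likelihoods are 1/6 · 0 = 0, 1/6 · 0 = 0, 1/6 · 1/35 = 1/210, 1/6 · 3/35 = 1/70, 1/6 · 1/7 = 1/42, 1/6 · 1/7 = 1/42; with total 1/15.
The posterior is then P(r = 1 | data) = 0, P(r = 2 | data) = 0, P(r = 3 | data) = 1/14, P(r = 4 | data) = 3/14, P(r = 5 | data) = 5/14, P(r = 6 | data) = 5/14.
So P(yellow next | data) = Σ P(yellow next | H) P(H | data) = (1)(1/14) + (2/3)(3/14) + (1/3)(5/14) + (0)(5/14) = 1/3.

0.3333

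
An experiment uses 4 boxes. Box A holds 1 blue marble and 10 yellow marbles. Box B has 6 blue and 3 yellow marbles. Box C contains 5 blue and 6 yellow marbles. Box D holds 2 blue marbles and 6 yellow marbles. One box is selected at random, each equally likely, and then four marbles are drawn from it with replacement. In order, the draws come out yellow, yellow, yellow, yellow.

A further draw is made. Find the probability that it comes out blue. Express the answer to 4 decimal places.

Under each hypothesis, the probability of the observed sequence is: P(data | box A) = (10/11)(10/11)(10/11)(10/11) = 0.68301; P(data | box B) = (3/9)(3/9)(3/9)(3/9) = 0.012346; P(data | box C) = (6/11)(6/11)(6/11)(6/11) = 0.088519; P(data | box D) = (6/8)(6/8)(6/8)(6/8) = 0.31641.
Weighting by the prior gives 1/4 · 0.68301 = 0.17075, 1/4 · 0.012346 = 0.0030864, 1/4 · 0.088519 = 0.02213, 1/4 · 0.31641 = 0.079102; summing to 0.27507.
Dividing through by the total gives posterior P(box A | data) = 0.62076, P(box B | data) = 0.01122, P(box C | data) = 0.080451, P(box D | data) = 0.28757.
So P(blue next | data) = Σ P(blue next | H) P(H | data) = (1/11)(0.62076) + (2/3)(0.01122) + (5/11)(0.080451) + (1/4)(0.28757) = 0.17237.

0.1724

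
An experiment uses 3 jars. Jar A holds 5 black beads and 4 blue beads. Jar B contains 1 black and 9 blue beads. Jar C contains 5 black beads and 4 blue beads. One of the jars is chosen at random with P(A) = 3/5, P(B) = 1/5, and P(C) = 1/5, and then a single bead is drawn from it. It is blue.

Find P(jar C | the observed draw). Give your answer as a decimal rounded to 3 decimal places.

0.166

Compute the likelihood of this draw for each case: P(data | jar A) = (4/9) = 4/9; P(data | jar B) = (9/10) = 9/10; P(data | jar C) = (4/9) = 4/9.
The prior-weighted likelihoods are 3/5 · 4/9 = 4/15, 1/5 · 9/10 = 9/50, 1/5 · 4/9 = 4/45; with total 241/450.
By Bayes' rule, P(jar C | data) = (4/45) / (241/450) = 40/241.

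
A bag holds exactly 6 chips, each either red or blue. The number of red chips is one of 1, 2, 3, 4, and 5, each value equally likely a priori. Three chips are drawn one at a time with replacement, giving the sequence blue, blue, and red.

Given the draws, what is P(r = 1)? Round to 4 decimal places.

0.2381

Compute the likelihood of the observed sequence for each case: P(data | r = 1) = (5/6)(5/6)(1/6) = 25/216; P(data | r = 2) = (4/6)(4/6)(2/6) = 4/27; P(data | r = 3) = (3/6)(3/6)(3/6) = 1/8; P(data | r = 4) = (2/6)(2/6)(4/6) = 2/27; P(data | r = 5) = (1/6)(1/6)(5/6) = 5/216.
Multiplying each by its prior: 1/5 · 25/216 = 5/216, 1/5 · 4/27 = 4/135, 1/5 · 1/8 = 1/40, 1/5 · 2/27 = 2/135, 1/5 · 5/216 = 1/216; these sum to 7/72.
By Bayes' rule, P(r = 1 | data) = (5/216) / (7/72) = 5/21.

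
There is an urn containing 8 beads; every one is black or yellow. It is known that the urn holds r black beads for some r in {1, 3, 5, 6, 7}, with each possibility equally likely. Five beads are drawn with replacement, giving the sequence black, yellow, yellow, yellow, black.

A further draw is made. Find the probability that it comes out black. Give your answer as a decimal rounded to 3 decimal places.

Compute the likelihood of the observed sequence for each case: P(data | r = 1) = (1/8)(7/8)(7/8)(7/8)(1/8) = 0.010468; P(data | r = 3) = (3/8)(5/8)(5/8)(5/8)(3/8) = 0.034332; P(data | r = 5) = (5/8)(3/8)(3/8)(3/8)(5/8) = 0.020599; P(data | r = 6) = (6/8)(2/8)(2/8)(2/8)(6/8) = 0.0087891; P(data | r = 7) = (7/8)(1/8)(1/8)(1/8)(7/8) = 0.0014954.
Multiplying each by its prior: 1/5 · 0.010468 = 0.0020935, 1/5 · 0.034332 = 0.0068665, 1/5 · 0.020599 = 0.0041199, 1/5 · 0.0087891 = 0.0017578, 1/5 · 0.0014954 = 0.00029907; with total 0.015137.
The posterior is then P(r = 1 | data) = 0.13831, P(r = 3 | data) = 0.45363, P(r = 5 | data) = 0.27218, P(r = 6 | data) = 0.11613, P(r = 7 | data) = 0.019758.
Averaging over the posterior, P(black next | data) = (1/8)(0.13831) + (3/8)(0.45363) + (5/8)(0.27218) + (3/4)(0.11613) + (7/8)(0.019758) = 0.4619.

0.462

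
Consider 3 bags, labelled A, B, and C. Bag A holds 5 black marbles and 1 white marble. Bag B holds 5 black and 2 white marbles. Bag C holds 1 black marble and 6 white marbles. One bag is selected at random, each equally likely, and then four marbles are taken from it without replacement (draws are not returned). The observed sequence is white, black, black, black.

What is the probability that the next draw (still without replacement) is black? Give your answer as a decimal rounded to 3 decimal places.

The likelihood of the observed sequence under each hypothesis: P(data | bag A) = (1/6)(5/5)(4/4)(3/3) = 1/6; P(data | bag B) = (2/7)(5/6)(4/5)(3/4) = 1/7; P(data | bag C) = (6/7)(1/6)(0/5) = 0.
Multiplying each by its prior: 1/3 · 1/6 = 1/18, 1/3 · 1/7 = 1/21, 1/3 · 0 = 0; with total 13/126.
Normalising, the posterior is P(bag A | data) = 7/13, P(bag B | data) = 6/13, P(bag C | data) = 0.
So P(black next | data) = Σ P(black next | H) P(H | data) = (1)(7/13) + (2/3)(6/13) = 11/13.

0.846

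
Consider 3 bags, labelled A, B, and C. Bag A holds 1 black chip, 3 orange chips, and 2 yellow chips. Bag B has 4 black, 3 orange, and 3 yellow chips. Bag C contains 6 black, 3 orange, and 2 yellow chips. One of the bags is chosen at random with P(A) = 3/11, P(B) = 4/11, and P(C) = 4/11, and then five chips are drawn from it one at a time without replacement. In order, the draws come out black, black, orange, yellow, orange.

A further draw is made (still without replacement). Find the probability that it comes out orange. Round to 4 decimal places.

The likelihood of the observed sequence under each hypothesis: P(data | bag A) = (1/6)(0/5) = 0; P(data | bag B) = (4/10)(3/9)(3/8)(3/7)(2/6) = 1/140; P(data | bag C) = (6/11)(5/10)(3/9)(2/8)(2/7) = 1/154.
The prior-weighted likelihoods are 3/11 · 0 = 0, 4/11 · 1/140 = 1/385, 4/11 · 1/154 = 2/847; with total 3/605.
Normalising, the posterior is P(bag A | data) = 0, P(bag B | data) = 11/21, P(bag C | data) = 10/21.
So P(orange next | data) = Σ P(orange next | H) P(H | data) = (1/5)(11/21) + (1/6)(10/21) = 58/315.

0.1841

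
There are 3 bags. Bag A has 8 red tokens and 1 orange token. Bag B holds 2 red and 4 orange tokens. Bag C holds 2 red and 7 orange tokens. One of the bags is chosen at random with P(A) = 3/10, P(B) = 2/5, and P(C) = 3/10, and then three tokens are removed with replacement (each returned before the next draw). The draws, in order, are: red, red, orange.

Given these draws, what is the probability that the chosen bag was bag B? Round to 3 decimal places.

0.439

The likelihood of the observed sequence under each hypothesis: P(data | bag A) = (8/9)(8/9)(1/9) = 0.087791; P(data | bag B) = (2/6)(2/6)(4/6) = 0.074074; P(data | bag C) = (2/9)(2/9)(7/9) = 0.038409.
Multiplying each by its prior: 3/10 · 0.087791 = 0.026337, 2/5 · 0.074074 = 0.02963, 3/10 · 0.038409 = 0.011523; with total 0.06749.
By Bayes' rule, P(bag B | data) = (0.02963) / (0.06749) = 0.43902.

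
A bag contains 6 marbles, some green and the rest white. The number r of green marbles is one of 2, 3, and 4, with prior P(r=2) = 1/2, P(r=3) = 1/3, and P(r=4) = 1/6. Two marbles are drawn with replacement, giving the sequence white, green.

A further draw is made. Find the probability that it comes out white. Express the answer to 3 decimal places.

For each hypothesis, P(data | H) works out to: P(data | r = 2) = (4/6)(2/6) = 2/9; P(data | r = 3) = (3/6)(3/6) = 1/4; P(data | r = 4) = (2/6)(4/6) = 2/9.
Weighting by the prior gives 1/2 · 2/9 = 1/9, 1/3 · 1/4 = 1/12, 1/6 · 2/9 = 1/27; with total 25/108.
Normalising, the posterior is P(r = 2 | data) = 12/25, P(r = 3 | data) = 9/25, P(r = 4 | data) = 4/25.
Averaging over the posterior, P(white next | data) = (2/3)(12/25) + (1/2)(9/25) + (1/3)(4/25) = 83/150.

0.553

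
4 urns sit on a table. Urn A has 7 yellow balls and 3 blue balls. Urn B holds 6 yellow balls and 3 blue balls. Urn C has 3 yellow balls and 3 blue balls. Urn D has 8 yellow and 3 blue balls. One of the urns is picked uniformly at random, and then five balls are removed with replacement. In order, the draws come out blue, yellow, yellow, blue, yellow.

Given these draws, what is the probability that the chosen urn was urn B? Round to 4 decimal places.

0.2662

Compute the likelihood of the observed sequence for each case: P(data | urn A) = (3/10)(7/10)(7/10)(3/10)(7/10) = 0.03087; P(data | urn B) = (3/9)(6/9)(6/9)(3/9)(6/9) = 0.032922; P(data | urn C) = (3/6)(3/6)(3/6)(3/6)(3/6) = 0.03125; P(data | urn D) = (3/11)(8/11)(8/11)(3/11)(8/11) = 0.028612.
Multiplying each by its prior: 1/4 · 0.03087 = 0.0077175, 1/4 · 0.032922 = 0.0082305, 1/4 · 0.03125 = 0.0078125, 1/4 · 0.028612 = 0.007153; summing to 0.030913.
Hence P(urn B | data) = (0.0082305) / (0.030913) = 0.26624.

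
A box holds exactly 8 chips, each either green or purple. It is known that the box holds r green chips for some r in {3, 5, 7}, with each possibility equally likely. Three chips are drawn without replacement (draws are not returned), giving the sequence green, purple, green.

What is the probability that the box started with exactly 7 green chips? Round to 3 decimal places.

Under each hypothesis, the probability of the observed sequence is: P(data | r = 3) = (3/8)(5/7)(2/6) = 5/56; P(data | r = 5) = (5/8)(3/7)(4/6) = 5/28; P(data | r = 7) = (7/8)(1/7)(6/6) = 1/8.
The prior-weighted likelihoods are 1/3 · 5/56 = 5/168, 1/3 · 5/28 = 5/84, 1/3 · 1/8 = 1/24; with total 11/84.
Therefore the posterior P(r = 7 | data) = (1/24) / (11/84) = 7/22.

0.318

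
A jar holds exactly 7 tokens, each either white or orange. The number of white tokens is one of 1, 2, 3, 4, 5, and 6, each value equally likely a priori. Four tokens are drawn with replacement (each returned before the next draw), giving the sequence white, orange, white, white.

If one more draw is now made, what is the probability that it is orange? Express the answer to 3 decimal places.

0.345

Under each hypothesis, the probability of the observed sequence is: P(data | r = 1) = (1/7)(6/7)(1/7)(1/7) = 0.002499; P(data | r = 2) = (2/7)(5/7)(2/7)(2/7) = 0.01666; P(data | r = 3) = (3/7)(4/7)(3/7)(3/7) = 0.044981; P(data | r = 4) = (4/7)(3/7)(4/7)(4/7) = 0.079967; P(data | r = 5) = (5/7)(2/7)(5/7)(5/7) = 0.10412; P(data | r = 6) = (6/7)(1/7)(6/7)(6/7) = 0.089963.
Weighting by the prior gives 1/6 · 0.002499 = 0.00041649, 1/6 · 0.01666 = 0.0027766, 1/6 · 0.044981 = 0.0074969, 1/6 · 0.079967 = 0.013328, 1/6 · 0.10412 = 0.017354, 1/6 · 0.089963 = 0.014994; with total 0.056365.
Dividing through by the total gives posterior P(r = 1 | data) = 0.0073892, P(r = 2 | data) = 0.049261, P(r = 3 | data) = 0.133, P(r = 4 | data) = 0.23645, P(r = 5 | data) = 0.30788, P(r = 6 | data) = 0.26601.
Averaging over the posterior, P(orange next | data) = (6/7)(0.0073892) + (5/7)(0.049261) + (4/7)(0.133) + (3/7)(0.23645) + (2/7)(0.30788) + (1/7)(0.26601) = 0.34483.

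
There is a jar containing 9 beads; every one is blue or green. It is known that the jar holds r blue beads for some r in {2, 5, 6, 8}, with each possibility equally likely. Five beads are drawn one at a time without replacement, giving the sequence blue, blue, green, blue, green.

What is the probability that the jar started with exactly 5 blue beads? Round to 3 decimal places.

Compute the likelihood of the observed sequence for each case: P(data | r = 2) = (2/9)(1/8)(7/7)(0/6) = 0; P(data | r = 5) = (5/9)(4/8)(4/7)(3/6)(3/5) = 1/21; P(data | r = 6) = (6/9)(5/8)(3/7)(4/6)(2/5) = 1/21; P(data | r = 8) = (8/9)(7/8)(1/7)(6/6)(0/5) = 0.
Weighting by the prior gives 1/4 · 0 = 0, 1/4 · 1/21 = 1/84, 1/4 · 1/21 = 1/84, 1/4 · 0 = 0; summing to 1/42.
So P(r = 5 | data) = (1/84) / (1/42) = 1/2.

0.500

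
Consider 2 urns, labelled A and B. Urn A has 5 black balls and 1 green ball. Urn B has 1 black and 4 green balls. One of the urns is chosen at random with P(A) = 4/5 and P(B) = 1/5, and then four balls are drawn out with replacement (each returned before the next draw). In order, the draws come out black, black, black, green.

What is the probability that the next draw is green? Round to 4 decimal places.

0.1770

Under each hypothesis, the probability of the observed sequence is: P(data | urn A) = (5/6)(5/6)(5/6)(1/6) = 0.096451; P(data | urn B) = (1/5)(1/5)(1/5)(4/5) = 0.0064.
Weighting by the prior gives 4/5 · 0.096451 = 0.07716, 1/5 · 0.0064 = 0.00128; with total 0.07844.
The posterior is then P(urn A | data) = 0.98368, P(urn B | data) = 0.016318.
The predictive probability is P(green next | data) = (1/6)(0.98368) + (4/5)(0.016318) = 0.177.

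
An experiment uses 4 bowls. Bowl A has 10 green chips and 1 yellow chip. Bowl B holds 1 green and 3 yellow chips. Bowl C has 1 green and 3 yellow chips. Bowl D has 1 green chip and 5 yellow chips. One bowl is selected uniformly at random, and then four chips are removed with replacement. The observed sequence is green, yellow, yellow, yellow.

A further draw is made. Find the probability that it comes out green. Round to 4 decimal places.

0.2254

For each hypothesis, P(data | H) works out to: P(data | bowl A) = (10/11)(1/11)(1/11)(1/11) = 0.00068301; P(data | bowl B) = (1/4)(3/4)(3/4)(3/4) = 0.10547; P(data | bowl C) = (1/4)(3/4)(3/4)(3/4) = 0.10547; P(data | bowl D) = (1/6)(5/6)(5/6)(5/6) = 0.096451.
Weighting by the prior gives 1/4 · 0.00068301 = 0.00017075, 1/4 · 0.10547 = 0.026367, 1/4 · 0.10547 = 0.026367, 1/4 · 0.096451 = 0.024113; with total 0.077018.
Dividing through by the total gives posterior P(bowl A | data) = 0.0022171, P(bowl B | data) = 0.34235, P(bowl C | data) = 0.34235, P(bowl D | data) = 0.31308.
Averaging over the posterior, P(green next | data) = (10/11)(0.0022171) + (1/4)(0.34235) + (1/4)(0.34235) + (1/6)(0.31308) = 0.22537.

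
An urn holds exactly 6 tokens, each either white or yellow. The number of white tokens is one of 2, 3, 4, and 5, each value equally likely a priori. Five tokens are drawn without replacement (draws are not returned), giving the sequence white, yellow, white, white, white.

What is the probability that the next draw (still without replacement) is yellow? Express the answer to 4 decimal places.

The likelihood of the observed sequence under each hypothesis: P(data | r = 2) = (2/6)(4/5)(1/4)(0/3) = 0; P(data | r = 3) = (3/6)(3/5)(2/4)(1/3)(0/2) = 0; P(data | r = 4) = (4/6)(2/5)(3/4)(2/3)(1/2) = 1/15; P(data | r = 5) = (5/6)(1/5)(4/4)(3/3)(2/2) = 1/6.
The prior-weighted likelihoods are 1/4 · 0 = 0, 1/4 · 0 = 0, 1/4 · 1/15 = 1/60, 1/4 · 1/6 = 1/24; with total 7/120.
The posterior is then P(r = 2 | data) = 0, P(r = 3 | data) = 0, P(r = 4 | data) = 2/7, P(r = 5 | data) = 5/7.
The predictive probability is P(yellow next | data) = (1)(2/7) + (0)(5/7) = 2/7.

0.2857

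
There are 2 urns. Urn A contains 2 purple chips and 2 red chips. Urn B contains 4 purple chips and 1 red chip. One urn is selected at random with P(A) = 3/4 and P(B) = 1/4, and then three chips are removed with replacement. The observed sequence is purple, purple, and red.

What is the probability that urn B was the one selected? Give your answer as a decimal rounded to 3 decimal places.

For each hypothesis, P(data | H) works out to: P(data | urn A) = (2/4)(2/4)(2/4) = 0.125; P(data | urn B) = (4/5)(4/5)(1/5) = 0.128.
Multiplying each by its prior: 3/4 · 0.125 = 0.09375, 1/4 · 0.128 = 0.032; with total 0.12575.
Therefore the posterior P(urn B | data) = (0.032) / (0.12575) = 0.25447.

0.254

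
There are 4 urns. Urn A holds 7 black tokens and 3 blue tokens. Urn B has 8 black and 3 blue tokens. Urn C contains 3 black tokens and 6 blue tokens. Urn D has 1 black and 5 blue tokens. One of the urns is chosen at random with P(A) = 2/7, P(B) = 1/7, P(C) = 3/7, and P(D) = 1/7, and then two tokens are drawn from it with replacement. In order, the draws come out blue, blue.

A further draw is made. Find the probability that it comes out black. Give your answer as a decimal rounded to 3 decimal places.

0.324

Under each hypothesis, the probability of the observed sequence is: P(data | urn A) = (3/10)(3/10) = 0.09; P(data | urn B) = (3/11)(3/11) = 0.07438; P(data | urn C) = (6/9)(6/9) = 0.44444; P(data | urn D) = (5/6)(5/6) = 0.69444.
Weighting by the prior gives 2/7 · 0.09 = 0.025714, 1/7 · 0.07438 = 0.010626, 3/7 · 0.44444 = 0.19048, 1/7 · 0.69444 = 0.099206; with total 0.32602.
Dividing through by the total gives posterior P(urn A | data) = 0.078873, P(urn B | data) = 0.032592, P(urn C | data) = 0.58424, P(urn D | data) = 0.30429.
The predictive probability is P(black next | data) = (7/10)(0.078873) + (8/11)(0.032592) + (1/3)(0.58424) + (1/6)(0.30429) = 0.32438.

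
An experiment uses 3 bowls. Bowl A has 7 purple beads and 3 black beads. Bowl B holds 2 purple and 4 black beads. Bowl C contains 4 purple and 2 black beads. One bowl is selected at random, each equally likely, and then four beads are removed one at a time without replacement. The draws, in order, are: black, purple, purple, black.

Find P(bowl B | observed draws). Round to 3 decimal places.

Under each hypothesis, the probability of the observed sequence is: P(data | bowl A) = (3/10)(7/9)(6/8)(2/7) = 1/20; P(data | bowl B) = (4/6)(2/5)(1/4)(3/3) = 1/15; P(data | bowl C) = (2/6)(4/5)(3/4)(1/3) = 1/15.
Weighting by the prior gives 1/3 · 1/20 = 1/60, 1/3 · 1/15 = 1/45, 1/3 · 1/15 = 1/45; summing to 11/180.
Therefore the posterior P(bowl B | data) = (1/45) / (11/180) = 4/11.

0.364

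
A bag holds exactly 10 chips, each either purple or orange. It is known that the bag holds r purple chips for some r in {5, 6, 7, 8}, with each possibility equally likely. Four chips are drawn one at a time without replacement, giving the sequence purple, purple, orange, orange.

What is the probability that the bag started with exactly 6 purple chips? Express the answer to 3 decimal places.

Under each hypothesis, the probability of the observed sequence is: P(data | r = 5) = (5/10)(4/9)(5/8)(4/7) = 0.079365; P(data | r = 6) = (6/10)(5/9)(4/8)(3/7) = 0.071429; P(data | r = 7) = (7/10)(6/9)(3/8)(2/7) = 0.05; P(data | r = 8) = (8/10)(7/9)(2/8)(1/7) = 0.022222.
Weighting by the prior gives 1/4 · 0.079365 = 0.019841, 1/4 · 0.071429 = 0.017857, 1/4 · 0.05 = 0.0125, 1/4 · 0.022222 = 0.0055556; summing to 0.055754.
Hence P(r = 6 | data) = (0.017857) / (0.055754) = 0.32028.

0.320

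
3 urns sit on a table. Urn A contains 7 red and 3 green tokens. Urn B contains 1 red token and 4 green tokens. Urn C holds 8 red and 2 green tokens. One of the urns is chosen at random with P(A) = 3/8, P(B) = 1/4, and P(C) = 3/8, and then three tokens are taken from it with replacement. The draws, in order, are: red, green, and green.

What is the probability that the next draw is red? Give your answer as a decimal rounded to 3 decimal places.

The likelihood of the observed sequence under each hypothesis: P(data | urn A) = (7/10)(3/10)(3/10) = 0.063; P(data | urn B) = (1/5)(4/5)(4/5) = 0.128; P(data | urn C) = (8/10)(2/10)(2/10) = 0.032.
Multiplying each by its prior: 3/8 · 0.063 = 0.023625, 1/4 · 0.128 = 0.032, 3/8 · 0.032 = 0.012; summing to 0.067625.
Dividing through by the total gives posterior P(urn A | data) = 0.34935, P(urn B | data) = 0.4732, P(urn C | data) = 0.17745.
So P(red next | data) = Σ P(red next | H) P(H | data) = (7/10)(0.34935) + (1/5)(0.4732) + (4/5)(0.17745) = 0.48115.

0.481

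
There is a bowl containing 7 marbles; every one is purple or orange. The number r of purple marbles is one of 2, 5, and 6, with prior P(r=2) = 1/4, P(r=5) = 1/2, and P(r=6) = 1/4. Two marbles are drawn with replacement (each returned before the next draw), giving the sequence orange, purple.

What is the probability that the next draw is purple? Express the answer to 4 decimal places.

0.6190

Compute the likelihood of the observed sequence for each case: P(data | r = 2) = (5/7)(2/7) = 10/49; P(data | r = 5) = (2/7)(5/7) = 10/49; P(data | r = 6) = (1/7)(6/7) = 6/49.
Weighting by the prior gives 1/4 · 10/49 = 5/98, 1/2 · 10/49 = 5/49, 1/4 · 6/49 = 3/98; with total 9/49.
The posterior is then P(r = 2 | data) = 5/18, P(r = 5 | data) = 5/9, P(r = 6 | data) = 1/6.
So P(purple next | data) = Σ P(purple next | H) P(H | data) = (2/7)(5/18) + (5/7)(5/9) + (6/7)(1/6) = 13/21.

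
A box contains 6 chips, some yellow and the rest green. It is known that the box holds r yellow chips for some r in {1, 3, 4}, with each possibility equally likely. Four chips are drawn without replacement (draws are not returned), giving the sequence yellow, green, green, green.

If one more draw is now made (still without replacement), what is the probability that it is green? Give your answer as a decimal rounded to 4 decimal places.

For each hypothesis, P(data | H) works out to: P(data | r = 1) = (1/6)(5/5)(4/4)(3/3) = 1/6; P(data | r = 3) = (3/6)(3/5)(2/4)(1/3) = 1/20; P(data | r = 4) = (4/6)(2/5)(1/4)(0/3) = 0.
Multiplying each by its prior: 1/3 · 1/6 = 1/18, 1/3 · 1/20 = 1/60, 1/3 · 0 = 0; with total 13/180.
Normalising, the posterior is P(r = 1 | data) = 10/13, P(r = 3 | data) = 3/13, P(r = 4 | data) = 0.
Averaging over the posterior, P(green next | data) = (1)(10/13) + (0)(3/13) = 10/13.

0.7692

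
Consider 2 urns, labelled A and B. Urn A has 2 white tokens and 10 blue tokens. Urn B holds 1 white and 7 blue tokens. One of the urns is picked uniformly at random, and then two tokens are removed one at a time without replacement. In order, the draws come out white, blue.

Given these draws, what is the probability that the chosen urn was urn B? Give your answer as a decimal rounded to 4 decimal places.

0.4521

For each hypothesis, P(data | H) works out to: P(data | urn A) = (2/12)(10/11) = 5/33; P(data | urn B) = (1/8)(7/7) = 1/8.
Weighting by the prior gives 1/2 · 5/33 = 5/66, 1/2 · 1/8 = 1/16; summing to 73/528.
So P(urn B | data) = (1/16) / (73/528) = 33/73.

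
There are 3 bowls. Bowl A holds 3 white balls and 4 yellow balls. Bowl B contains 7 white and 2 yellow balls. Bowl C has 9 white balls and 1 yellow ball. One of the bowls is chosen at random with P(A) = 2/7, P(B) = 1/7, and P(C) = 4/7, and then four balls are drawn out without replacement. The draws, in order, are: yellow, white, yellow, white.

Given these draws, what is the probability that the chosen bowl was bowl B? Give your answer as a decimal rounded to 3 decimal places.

0.139

For each hypothesis, P(data | H) works out to: P(data | bowl A) = (4/7)(3/6)(3/5)(2/4) = 0.085714; P(data | bowl B) = (2/9)(7/8)(1/7)(6/6) = 0.027778; P(data | bowl C) = (1/10)(9/9)(0/8) = 0.
The prior-weighted likelihoods are 2/7 · 0.085714 = 0.02449, 1/7 · 0.027778 = 0.0039683, 4/7 · 0 = 0; summing to 0.028458.
So P(bowl B | data) = (0.0039683) / (0.028458) = 0.13944.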